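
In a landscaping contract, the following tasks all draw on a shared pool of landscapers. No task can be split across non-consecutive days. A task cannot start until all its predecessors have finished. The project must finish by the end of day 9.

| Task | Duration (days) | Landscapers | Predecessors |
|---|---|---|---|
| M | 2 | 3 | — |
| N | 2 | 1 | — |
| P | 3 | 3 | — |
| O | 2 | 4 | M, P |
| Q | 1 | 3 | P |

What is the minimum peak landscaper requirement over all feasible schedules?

Early-start (M@1, N@1, P@1, O@4, Q@4) gives peak 7: d1:7  d2:7  d3:3  d4:7  d5:4  d6:0  d7:0  d8:0  d9:0.
Shift P→3, O→6, Q→8.
Schedule M@1, N@1, P@3, O@6, Q@8: d1:4  d2:4  d3:3  d4:3  d5:3  d6:4  d7:4  d8:3  d9:0 — peak 4.
Total landscaper-days = 28 over 9 days ⇒ peak ≥ ⌈28/9⌉ = 4, so 4 is optimal.

4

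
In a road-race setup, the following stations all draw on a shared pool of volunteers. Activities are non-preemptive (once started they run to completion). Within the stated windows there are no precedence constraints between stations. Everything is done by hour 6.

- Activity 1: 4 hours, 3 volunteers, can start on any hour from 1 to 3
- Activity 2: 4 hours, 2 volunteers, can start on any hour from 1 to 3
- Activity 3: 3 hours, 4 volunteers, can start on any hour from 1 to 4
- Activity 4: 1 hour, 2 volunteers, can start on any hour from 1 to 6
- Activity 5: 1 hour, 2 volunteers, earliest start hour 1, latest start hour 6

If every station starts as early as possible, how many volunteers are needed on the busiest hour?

13

Early-start schedule: Activity 1@1, Activity 2@1, Activity 3@1, Activity 4@1, Activity 5@1.
Load per hour: hour 1: 13, hour 2: 9, hour 3: 9, hour 4: 5, hour 5: 0, hour 6: 0.
Peak is 13.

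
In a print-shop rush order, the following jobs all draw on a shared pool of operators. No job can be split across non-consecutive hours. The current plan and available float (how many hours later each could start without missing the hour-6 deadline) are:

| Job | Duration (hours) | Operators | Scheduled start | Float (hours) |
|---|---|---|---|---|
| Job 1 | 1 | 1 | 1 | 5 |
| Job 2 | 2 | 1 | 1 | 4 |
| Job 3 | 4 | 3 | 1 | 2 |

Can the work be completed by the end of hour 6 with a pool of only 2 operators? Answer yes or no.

no

Total operator-hours = 15; over 6 hours the average is 15/6 > 2, so some hour must exceed 2.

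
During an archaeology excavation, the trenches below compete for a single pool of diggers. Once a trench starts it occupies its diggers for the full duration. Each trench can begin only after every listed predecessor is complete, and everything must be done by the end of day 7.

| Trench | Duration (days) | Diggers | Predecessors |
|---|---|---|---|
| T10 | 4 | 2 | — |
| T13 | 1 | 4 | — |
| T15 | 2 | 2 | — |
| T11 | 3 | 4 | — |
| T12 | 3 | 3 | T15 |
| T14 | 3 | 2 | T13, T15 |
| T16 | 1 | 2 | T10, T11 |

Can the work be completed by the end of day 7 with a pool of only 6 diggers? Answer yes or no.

no

Total digger-days = 45; over 7 days the average is 45/7 > 6, so some day must exceed 6.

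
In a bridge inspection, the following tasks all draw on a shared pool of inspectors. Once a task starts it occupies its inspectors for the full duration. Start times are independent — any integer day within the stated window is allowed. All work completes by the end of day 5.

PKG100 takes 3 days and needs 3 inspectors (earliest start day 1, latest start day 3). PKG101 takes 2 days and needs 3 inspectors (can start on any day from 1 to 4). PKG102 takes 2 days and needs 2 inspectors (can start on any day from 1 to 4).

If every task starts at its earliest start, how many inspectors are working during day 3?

3

At early start, day 3 has: PKG100.
Demand: 3 = 3.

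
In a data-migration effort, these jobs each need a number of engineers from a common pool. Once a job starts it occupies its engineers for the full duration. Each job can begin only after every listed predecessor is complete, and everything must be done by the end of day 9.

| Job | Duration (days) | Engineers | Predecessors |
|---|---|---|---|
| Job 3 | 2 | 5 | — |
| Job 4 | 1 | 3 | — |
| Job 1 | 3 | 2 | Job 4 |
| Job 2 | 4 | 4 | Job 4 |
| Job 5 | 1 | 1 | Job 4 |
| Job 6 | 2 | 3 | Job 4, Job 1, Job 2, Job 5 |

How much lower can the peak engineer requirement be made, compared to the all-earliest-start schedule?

Early-start peak: d1:8  d2:12  d3:6  d4:6  d5:4  d6:3  d7:3  d8:0  d9:0 ⇒ 12.
Leveled (Job 3@1, Job 4@3, Job 1@4, Job 2@4, Job 5@7, Job 6@8): d1:5  d2:5  d3:3  d4:6  d5:6  d6:6  d7:5  d8:3  d9:3 ⇒ 6.
Reduction 12 − 6 = 6.

6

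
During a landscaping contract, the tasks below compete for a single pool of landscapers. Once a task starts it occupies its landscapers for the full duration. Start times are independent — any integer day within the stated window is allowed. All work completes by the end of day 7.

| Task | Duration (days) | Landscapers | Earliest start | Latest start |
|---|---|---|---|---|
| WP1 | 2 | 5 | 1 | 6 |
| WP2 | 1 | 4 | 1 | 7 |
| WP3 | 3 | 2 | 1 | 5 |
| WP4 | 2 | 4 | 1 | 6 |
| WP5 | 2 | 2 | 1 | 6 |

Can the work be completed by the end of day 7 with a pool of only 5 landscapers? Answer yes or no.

The minimum achievable peak is 6; 5 < 6, so no feasible schedule stays within the cap.

no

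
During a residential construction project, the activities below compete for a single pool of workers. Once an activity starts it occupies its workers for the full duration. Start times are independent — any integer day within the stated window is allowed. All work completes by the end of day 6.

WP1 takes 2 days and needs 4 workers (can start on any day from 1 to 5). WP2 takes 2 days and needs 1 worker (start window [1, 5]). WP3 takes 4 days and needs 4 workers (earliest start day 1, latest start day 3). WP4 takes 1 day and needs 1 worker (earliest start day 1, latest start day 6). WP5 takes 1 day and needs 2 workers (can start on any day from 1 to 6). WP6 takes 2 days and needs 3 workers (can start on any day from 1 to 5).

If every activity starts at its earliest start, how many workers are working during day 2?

12

At early start, day 2 has: WP1, WP2, WP3, WP6.
Demand: 4 + 1 + 4 + 3 = 12.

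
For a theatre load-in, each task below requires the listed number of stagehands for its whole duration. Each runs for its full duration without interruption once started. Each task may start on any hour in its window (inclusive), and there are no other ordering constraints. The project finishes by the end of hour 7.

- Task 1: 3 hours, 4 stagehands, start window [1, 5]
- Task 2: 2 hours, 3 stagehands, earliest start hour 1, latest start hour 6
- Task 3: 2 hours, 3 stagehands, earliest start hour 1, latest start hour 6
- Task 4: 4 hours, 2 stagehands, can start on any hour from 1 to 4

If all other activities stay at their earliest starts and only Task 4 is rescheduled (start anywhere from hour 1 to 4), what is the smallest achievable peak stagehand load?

10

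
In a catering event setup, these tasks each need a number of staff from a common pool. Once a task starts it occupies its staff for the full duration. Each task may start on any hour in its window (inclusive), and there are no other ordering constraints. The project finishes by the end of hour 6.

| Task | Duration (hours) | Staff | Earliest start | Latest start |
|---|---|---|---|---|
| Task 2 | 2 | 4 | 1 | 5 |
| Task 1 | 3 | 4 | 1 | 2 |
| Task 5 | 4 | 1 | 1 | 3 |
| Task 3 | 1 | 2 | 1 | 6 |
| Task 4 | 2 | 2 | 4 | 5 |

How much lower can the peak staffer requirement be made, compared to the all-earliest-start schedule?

5

Early-start peak: h1:11  h2:9  h3:5  h4:3  h5:2  h6:0 ⇒ 11.
Leveled (Task 2@4, Task 1@1, Task 5@1, Task 3@6, Task 4@5): h1:5  h2:5  h3:5  h4:5  h5:6  h6:4 ⇒ 6.
Reduction 11 − 6 = 5.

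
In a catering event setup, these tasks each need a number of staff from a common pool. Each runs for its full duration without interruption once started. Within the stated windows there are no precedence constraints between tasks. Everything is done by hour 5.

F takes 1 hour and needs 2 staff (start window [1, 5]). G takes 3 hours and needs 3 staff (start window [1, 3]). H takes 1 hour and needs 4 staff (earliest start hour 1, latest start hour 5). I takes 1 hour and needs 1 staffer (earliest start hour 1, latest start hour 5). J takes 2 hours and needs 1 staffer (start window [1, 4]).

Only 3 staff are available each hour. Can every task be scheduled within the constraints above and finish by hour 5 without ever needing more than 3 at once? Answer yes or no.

no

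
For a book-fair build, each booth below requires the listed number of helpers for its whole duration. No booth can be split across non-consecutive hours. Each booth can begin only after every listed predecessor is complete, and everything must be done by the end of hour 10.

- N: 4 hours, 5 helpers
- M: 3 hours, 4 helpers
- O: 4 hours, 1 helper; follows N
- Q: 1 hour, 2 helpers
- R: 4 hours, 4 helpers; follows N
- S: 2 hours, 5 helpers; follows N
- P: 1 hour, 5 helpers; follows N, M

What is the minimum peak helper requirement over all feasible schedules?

9

Early-start (N@1, M@1, O@5, Q@1, R@5, S@5, P@5) gives peak 15: h1:11  h2:9  h3:9  h4:5  h5:15  h6:10  h7:5  h8:5  h9:0  h10:0.
Shift Q→4, R→6, S→9.
Schedule N@1, M@1, O@5, Q@4, R@6, S@9, P@5: h1:9  h2:9  h3:9  h4:7  h5:6  h6:5  h7:5  h8:5  h9:9  h10:5 — peak 9.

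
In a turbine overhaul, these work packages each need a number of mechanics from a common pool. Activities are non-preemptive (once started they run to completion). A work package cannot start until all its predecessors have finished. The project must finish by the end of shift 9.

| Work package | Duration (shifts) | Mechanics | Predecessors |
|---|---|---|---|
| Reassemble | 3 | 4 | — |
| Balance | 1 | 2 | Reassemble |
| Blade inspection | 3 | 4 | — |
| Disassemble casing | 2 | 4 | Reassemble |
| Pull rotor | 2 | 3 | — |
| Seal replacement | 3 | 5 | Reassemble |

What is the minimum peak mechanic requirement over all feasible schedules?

Early-start (Reassemble@1, Balance@4, Blade inspection@1, Disassemble casing@4, Pull rotor@1, Seal replacement@4) gives peak 11: s1:11  s2:11  s3:8  s4:11  s5:9  s6:5  s7:0  s8:0  s9:0.
Shift Pull rotor→5, Seal replacement→6.
Schedule Reassemble@1, Balance@4, Blade inspection@1, Disassemble casing@4, Pull rotor@5, Seal replacement@6: s1:8  s2:8  s3:8  s4:6  s5:7  s6:8  s7:5  s8:5  s9:0 — peak 8.

8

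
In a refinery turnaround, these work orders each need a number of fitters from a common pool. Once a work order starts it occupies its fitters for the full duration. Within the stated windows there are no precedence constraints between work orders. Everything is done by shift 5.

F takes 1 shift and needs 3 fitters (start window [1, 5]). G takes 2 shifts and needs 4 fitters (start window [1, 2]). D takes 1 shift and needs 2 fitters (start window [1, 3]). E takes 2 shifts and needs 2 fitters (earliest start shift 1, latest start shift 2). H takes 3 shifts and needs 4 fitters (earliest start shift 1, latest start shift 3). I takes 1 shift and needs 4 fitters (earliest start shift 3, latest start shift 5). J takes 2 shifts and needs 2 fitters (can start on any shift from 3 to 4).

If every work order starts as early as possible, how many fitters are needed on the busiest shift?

Early-start schedule: F@1, G@1, D@1, E@1, H@1, I@3, J@3.
Load per shift: shift 1: 15, shift 2: 10, shift 3: 10, shift 4: 2, shift 5: 0.
Peak is 15.

15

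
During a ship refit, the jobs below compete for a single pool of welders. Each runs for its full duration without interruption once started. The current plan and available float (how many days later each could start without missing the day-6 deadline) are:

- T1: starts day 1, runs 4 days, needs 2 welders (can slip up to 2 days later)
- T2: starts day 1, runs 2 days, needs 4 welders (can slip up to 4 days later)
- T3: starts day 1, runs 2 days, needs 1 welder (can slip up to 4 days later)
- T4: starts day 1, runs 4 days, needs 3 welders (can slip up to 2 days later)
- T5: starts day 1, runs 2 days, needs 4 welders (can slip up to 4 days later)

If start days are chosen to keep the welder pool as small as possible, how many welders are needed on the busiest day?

7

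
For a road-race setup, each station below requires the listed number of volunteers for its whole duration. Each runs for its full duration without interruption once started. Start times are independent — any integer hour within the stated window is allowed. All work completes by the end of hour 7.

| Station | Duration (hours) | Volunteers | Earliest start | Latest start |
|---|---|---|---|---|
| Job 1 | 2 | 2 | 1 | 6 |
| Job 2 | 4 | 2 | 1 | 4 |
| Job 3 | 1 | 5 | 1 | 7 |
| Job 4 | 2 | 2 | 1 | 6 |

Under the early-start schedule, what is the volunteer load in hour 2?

6

At early start, hour 2 has: Job 1, Job 2, Job 4.
Demand: 2 + 2 + 2 = 6.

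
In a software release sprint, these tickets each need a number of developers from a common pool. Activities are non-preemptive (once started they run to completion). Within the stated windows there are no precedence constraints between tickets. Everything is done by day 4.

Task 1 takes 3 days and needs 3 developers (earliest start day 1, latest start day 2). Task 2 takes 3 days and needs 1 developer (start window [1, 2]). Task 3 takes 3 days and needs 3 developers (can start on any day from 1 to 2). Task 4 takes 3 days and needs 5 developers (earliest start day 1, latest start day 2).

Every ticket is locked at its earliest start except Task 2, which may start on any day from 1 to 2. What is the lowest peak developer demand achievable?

12

Task 2@1: d1:12  d2:12  d3:12  d4:0 → peak 12
Task 2@2: d1:11  d2:12  d3:12  d4:1 → peak 12
Best is Task 2@1, peak 12.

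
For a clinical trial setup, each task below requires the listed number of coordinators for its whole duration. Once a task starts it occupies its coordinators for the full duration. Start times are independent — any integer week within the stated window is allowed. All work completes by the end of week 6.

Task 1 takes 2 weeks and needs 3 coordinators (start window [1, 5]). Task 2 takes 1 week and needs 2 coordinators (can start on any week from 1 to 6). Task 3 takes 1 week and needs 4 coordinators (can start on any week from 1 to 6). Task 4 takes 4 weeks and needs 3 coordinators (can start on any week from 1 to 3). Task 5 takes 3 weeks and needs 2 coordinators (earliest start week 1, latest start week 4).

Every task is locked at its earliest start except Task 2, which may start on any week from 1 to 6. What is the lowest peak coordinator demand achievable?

12

Task 2@1: w1:14  w2:8  w3:5  w4:3  w5:0  w6:0 → peak 14
Task 2@2: w1:12  w2:10  w3:5  w4:3  w5:0  w6:0 → peak 12
Task 2@3: w1:12  w2:8  w3:7  w4:3  w5:0  w6:0 → peak 12
Task 2@4: w1:12  w2:8  w3:5  w4:5  w5:0  w6:0 → peak 12
Task 2@5: w1:12  w2:8  w3:5  w4:3  w5:2  w6:0 → peak 12
Task 2@6: w1:12  w2:8  w3:5  w4:3  w5:0  w6:2 → peak 12
Best is Task 2@2, peak 12.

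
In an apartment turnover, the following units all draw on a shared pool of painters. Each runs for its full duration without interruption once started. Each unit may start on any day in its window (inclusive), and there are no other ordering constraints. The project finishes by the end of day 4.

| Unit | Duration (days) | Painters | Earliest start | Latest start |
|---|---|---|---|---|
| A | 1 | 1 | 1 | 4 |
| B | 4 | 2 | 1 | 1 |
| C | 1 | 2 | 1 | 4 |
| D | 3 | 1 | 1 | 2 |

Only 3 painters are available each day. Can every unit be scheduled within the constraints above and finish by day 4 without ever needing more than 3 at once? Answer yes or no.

no

Total painter-days = 14; over 4 days the average is 14/4 > 3, so some day must exceed 3.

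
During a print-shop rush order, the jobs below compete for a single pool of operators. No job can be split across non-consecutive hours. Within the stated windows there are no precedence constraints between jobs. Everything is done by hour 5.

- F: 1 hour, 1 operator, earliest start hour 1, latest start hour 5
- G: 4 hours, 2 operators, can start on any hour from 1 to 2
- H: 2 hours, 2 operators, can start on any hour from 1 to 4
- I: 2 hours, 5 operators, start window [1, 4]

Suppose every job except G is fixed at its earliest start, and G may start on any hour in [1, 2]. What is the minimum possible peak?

9

G@1: h1:10  h2:9  h3:2  h4:2  h5:0 → peak 10
G@2: h1:8  h2:9  h3:2  h4:2  h5:2 → peak 9
Best is G@2, peak 9.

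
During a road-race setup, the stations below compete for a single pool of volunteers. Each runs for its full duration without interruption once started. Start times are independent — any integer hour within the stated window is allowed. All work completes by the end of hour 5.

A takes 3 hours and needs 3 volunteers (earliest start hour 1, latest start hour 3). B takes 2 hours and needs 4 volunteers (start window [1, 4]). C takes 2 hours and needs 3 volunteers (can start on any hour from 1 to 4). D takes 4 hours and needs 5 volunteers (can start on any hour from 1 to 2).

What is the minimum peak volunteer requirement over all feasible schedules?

11

Early-start (A@1, B@1, C@1, D@1) gives peak 15: h1:15  h2:15  h3:8  h4:5  h5:0.
Shift B→4.
Schedule A@1, B@4, C@1, D@1: h1:11  h2:11  h3:8  h4:9  h5:4 — peak 11.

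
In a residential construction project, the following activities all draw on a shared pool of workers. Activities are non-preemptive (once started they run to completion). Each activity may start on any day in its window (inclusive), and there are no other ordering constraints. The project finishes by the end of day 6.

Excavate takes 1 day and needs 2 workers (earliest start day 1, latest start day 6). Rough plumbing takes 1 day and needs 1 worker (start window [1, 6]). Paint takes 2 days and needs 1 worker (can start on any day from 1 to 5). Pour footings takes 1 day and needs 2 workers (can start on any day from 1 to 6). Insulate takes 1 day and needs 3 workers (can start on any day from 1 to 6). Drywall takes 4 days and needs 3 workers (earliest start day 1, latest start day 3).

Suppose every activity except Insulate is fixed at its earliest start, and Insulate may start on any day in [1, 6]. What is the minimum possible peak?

9

Insulate@1: d1:12  d2:4  d3:3  d4:3  d5:0  d6:0 → peak 12
Insulate@2: d1:9  d2:7  d3:3  d4:3  d5:0  d6:0 → peak 9
Insulate@3: d1:9  d2:4  d3:6  d4:3  d5:0  d6:0 → peak 9
Insulate@4: d1:9  d2:4  d3:3  d4:6  d5:0  d6:0 → peak 9
Insulate@5: d1:9  d2:4  d3:3  d4:3  d5:3  d6:0 → peak 9
Insulate@6: d1:9  d2:4  d3:3  d4:3  d5:0  d6:3 → peak 9
Best is Insulate@2, peak 9.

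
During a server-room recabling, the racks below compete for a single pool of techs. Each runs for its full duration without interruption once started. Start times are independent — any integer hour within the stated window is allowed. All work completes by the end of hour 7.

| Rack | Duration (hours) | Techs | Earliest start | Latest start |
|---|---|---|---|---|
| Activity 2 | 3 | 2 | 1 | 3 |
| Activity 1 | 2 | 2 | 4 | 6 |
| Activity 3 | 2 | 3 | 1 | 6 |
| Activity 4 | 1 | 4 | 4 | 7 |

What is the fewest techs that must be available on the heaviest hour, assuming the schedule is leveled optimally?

Early-start (Activity 2@1, Activity 1@4, Activity 3@1, Activity 4@4) gives peak 6: h1:5  h2:5  h3:2  h4:6  h5:2  h6:0  h7:0.
Shift Activity 2→3, Activity 4→6.
Schedule Activity 2@3, Activity 1@4, Activity 3@1, Activity 4@6: h1:3  h2:3  h3:2  h4:4  h5:4  h6:4  h7:0 — peak 4.

4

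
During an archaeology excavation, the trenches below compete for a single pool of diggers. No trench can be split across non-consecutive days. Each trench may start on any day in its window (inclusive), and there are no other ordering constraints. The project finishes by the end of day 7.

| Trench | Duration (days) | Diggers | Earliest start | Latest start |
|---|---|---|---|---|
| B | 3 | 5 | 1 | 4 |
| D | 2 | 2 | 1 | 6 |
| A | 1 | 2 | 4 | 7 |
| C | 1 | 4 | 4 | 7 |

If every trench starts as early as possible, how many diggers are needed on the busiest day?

Early-start schedule: B@1, D@1, A@4, C@4.
Load per day: day 1: 7, day 2: 7, day 3: 5, day 4: 6, day 5: 0, day 6: 0, day 7: 0.
Peak is 7.

7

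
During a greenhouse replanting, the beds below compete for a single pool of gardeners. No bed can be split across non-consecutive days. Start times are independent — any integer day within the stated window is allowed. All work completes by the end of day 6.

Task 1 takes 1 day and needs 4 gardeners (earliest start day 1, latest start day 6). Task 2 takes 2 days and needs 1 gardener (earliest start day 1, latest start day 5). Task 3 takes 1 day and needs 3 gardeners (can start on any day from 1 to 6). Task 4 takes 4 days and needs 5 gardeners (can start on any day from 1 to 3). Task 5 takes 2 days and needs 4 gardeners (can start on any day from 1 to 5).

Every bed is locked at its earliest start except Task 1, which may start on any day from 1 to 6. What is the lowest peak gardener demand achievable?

13

Task 1@1: d1:17  d2:10  d3:5  d4:5  d5:0  d6:0 → peak 17
Task 1@2: d1:13  d2:14  d3:5  d4:5  d5:0  d6:0 → peak 14
Task 1@3: d1:13  d2:10  d3:9  d4:5  d5:0  d6:0 → peak 13
Task 1@4: d1:13  d2:10  d3:5  d4:9  d5:0  d6:0 → peak 13
Task 1@5: d1:13  d2:10  d3:5  d4:5  d5:4  d6:0 → peak 13
Task 1@6: d1:13  d2:10  d3:5  d4:5  d5:0  d6:4 → peak 13
Best is Task 1@3, peak 13.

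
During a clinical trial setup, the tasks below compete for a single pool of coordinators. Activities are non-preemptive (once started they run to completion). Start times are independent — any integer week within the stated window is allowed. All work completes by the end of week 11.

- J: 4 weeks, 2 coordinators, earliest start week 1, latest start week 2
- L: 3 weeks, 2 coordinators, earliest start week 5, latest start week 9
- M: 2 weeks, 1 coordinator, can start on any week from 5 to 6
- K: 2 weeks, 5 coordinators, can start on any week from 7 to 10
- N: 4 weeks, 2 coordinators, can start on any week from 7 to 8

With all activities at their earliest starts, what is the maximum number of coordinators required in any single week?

9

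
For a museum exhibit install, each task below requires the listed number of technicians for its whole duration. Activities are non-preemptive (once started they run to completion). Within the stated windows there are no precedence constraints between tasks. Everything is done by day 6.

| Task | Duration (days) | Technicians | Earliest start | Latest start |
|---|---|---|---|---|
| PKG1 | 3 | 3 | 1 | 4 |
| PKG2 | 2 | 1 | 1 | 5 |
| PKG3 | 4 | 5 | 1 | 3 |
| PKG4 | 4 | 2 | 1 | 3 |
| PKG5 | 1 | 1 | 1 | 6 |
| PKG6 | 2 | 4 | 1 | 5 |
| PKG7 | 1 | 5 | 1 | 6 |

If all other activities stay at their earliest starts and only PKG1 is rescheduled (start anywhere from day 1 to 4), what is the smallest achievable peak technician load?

18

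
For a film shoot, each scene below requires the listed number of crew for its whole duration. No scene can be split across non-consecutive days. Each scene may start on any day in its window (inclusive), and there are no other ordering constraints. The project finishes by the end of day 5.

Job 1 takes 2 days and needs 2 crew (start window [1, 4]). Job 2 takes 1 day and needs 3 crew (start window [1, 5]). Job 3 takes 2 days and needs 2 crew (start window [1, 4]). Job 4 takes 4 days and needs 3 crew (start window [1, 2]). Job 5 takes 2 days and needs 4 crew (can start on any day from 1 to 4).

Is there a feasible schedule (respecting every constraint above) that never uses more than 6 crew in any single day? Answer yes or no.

Total crew member-days = 31; over 5 days the average is 31/5 > 6, so some day must exceed 6.

no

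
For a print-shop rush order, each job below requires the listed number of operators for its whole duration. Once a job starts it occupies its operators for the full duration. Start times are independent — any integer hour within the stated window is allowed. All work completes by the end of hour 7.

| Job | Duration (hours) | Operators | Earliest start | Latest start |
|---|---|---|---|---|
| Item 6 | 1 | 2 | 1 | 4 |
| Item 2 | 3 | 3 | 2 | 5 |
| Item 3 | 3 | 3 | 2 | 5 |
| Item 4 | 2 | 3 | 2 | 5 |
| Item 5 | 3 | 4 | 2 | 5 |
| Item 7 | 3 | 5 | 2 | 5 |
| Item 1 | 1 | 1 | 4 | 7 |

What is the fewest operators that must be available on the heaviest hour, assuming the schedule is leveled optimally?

9

Early-start (Item 6@1, Item 2@2, Item 3@2, Item 4@2, Item 5@2, Item 7@2, Item 1@4) gives peak 18: h1:2  h2:18  h3:18  h4:16  h5:0  h6:0  h7:0.
Shift Item 5→5, Item 7→5.
Schedule Item 6@1, Item 2@2, Item 3@2, Item 4@2, Item 5@5, Item 7@5, Item 1@4: h1:2  h2:9  h3:9  h4:7  h5:9  h6:9  h7:9 — peak 9.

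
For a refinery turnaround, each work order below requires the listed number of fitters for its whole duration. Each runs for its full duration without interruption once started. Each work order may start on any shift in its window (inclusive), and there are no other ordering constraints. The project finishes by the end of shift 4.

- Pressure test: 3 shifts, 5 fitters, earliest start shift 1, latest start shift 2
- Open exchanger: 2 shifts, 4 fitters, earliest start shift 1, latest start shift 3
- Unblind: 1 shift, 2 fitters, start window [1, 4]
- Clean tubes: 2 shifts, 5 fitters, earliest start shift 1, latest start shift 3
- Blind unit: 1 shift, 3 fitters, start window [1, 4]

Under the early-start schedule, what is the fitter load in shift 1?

19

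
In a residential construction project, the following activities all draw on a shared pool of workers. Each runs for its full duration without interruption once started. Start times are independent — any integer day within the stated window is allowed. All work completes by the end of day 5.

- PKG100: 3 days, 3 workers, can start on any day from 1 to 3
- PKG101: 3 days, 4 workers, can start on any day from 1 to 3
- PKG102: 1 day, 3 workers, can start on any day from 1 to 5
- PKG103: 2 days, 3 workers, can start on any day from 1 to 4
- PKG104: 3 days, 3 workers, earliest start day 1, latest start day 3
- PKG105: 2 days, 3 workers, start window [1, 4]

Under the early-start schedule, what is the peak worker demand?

19

Early-start schedule: PKG100@1, PKG101@1, PKG102@1, PKG103@1, PKG104@1, PKG105@1.
Load per day: day 1: 19, day 2: 16, day 3: 10, day 4: 0, day 5: 0.
Peak is 19.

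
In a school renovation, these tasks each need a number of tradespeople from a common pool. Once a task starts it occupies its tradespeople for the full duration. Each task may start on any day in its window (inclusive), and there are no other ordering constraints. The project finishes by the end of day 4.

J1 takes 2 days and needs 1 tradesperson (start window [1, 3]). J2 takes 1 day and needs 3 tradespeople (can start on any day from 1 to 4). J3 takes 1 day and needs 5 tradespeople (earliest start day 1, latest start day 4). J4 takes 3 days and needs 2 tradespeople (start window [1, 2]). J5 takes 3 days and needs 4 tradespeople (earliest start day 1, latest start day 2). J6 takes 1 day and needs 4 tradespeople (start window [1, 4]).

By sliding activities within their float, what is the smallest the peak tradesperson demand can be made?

Early-start (J1@1, J2@1, J3@1, J4@1, J5@1, J6@1) gives peak 19: d1:19  d2:7  d3:6  d4:0.
Shift J2→3, J5→2, J6→4.
Schedule J1@1, J2@3, J3@1, J4@1, J5@2, J6@4: d1:8  d2:7  d3:9  d4:8 — peak 9.

9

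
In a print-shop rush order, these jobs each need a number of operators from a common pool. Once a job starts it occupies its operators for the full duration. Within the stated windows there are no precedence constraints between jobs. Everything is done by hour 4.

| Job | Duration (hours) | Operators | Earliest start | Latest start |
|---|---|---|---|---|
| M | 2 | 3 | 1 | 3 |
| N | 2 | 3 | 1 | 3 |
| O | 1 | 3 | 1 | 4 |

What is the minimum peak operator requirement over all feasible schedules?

Early-start (M@1, N@1, O@1) gives peak 9: h1:9  h2:6  h3:0  h4:0.
Shift O→3.
Schedule M@1, N@1, O@3: h1:6  h2:6  h3:3  h4:0 — peak 6.

6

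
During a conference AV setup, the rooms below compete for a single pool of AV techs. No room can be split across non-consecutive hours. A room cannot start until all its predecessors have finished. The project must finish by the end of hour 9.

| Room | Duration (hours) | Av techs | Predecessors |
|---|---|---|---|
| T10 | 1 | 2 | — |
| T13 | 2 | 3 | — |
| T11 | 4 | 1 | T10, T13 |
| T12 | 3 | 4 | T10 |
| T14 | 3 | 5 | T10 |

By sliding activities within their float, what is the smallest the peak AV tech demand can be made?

5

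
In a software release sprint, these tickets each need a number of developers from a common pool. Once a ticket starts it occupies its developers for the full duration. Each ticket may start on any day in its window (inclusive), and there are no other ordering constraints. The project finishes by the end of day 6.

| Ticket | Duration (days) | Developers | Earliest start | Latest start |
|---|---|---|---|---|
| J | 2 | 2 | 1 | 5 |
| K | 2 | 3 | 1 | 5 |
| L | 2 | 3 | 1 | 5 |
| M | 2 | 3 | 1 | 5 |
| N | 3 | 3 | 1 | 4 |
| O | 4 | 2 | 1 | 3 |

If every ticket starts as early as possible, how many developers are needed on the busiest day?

16

Early-start schedule: J@1, K@1, L@1, M@1, N@1, O@1.
Load per day: day 1: 16, day 2: 16, day 3: 5, day 4: 2, day 5: 0, day 6: 0.
Peak is 16.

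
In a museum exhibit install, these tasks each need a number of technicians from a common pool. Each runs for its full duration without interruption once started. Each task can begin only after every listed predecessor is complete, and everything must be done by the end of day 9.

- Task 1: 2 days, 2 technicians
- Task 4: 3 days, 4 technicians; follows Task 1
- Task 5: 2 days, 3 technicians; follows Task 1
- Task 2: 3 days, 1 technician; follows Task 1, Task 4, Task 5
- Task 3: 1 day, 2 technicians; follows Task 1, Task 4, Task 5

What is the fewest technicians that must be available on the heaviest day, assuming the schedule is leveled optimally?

Schedule Task 1@1, Task 4@3, Task 5@3, Task 2@6, Task 3@6: d1:2  d2:2  d3:7  d4:7  d5:4  d6:3  d7:1  d8:1  d9:0 — peak 7.

7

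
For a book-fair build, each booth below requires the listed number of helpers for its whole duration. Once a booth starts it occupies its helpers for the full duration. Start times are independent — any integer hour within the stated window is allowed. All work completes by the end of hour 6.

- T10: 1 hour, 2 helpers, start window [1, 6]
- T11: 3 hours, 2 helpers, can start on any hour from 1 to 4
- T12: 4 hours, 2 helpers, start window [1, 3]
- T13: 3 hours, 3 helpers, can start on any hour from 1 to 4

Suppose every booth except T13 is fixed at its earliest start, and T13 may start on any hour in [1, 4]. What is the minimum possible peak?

6

T13@1: h1:9  h2:7  h3:7  h4:2  h5:0  h6:0 → peak 9
T13@2: h1:6  h2:7  h3:7  h4:5  h5:0  h6:0 → peak 7
T13@3: h1:6  h2:4  h3:7  h4:5  h5:3  h6:0 → peak 7
T13@4: h1:6  h2:4  h3:4  h4:5  h5:3  h6:3 → peak 6
Best is T13@4, peak 6.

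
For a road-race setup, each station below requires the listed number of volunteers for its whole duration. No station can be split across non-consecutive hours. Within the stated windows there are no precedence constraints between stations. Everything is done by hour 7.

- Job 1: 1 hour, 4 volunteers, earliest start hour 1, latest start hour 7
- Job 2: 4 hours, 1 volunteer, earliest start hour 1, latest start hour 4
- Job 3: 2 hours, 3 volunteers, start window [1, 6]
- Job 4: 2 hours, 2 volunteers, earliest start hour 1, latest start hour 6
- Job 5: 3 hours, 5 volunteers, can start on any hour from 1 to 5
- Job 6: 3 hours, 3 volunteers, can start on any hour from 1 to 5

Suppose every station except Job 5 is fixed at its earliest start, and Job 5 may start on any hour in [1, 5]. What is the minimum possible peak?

Job 5@1: h1:18  h2:14  h3:9  h4:1  h5:0  h6:0  h7:0 → peak 18
Job 5@2: h1:13  h2:14  h3:9  h4:6  h5:0  h6:0  h7:0 → peak 14
Job 5@3: h1:13  h2:9  h3:9  h4:6  h5:5  h6:0  h7:0 → peak 13
Job 5@4: h1:13  h2:9  h3:4  h4:6  h5:5  h6:5  h7:0 → peak 13
Job 5@5: h1:13  h2:9  h3:4  h4:1  h5:5  h6:5  h7:5 → peak 13
Best is Job 5@3, peak 13.

13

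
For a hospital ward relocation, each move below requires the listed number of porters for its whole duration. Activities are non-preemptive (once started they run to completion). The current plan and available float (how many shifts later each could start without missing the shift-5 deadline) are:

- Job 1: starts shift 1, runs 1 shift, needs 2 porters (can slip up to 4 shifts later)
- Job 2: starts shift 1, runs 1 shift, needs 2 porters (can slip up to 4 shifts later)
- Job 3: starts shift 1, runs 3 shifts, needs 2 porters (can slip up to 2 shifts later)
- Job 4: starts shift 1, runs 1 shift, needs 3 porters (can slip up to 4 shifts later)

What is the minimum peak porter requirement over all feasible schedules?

4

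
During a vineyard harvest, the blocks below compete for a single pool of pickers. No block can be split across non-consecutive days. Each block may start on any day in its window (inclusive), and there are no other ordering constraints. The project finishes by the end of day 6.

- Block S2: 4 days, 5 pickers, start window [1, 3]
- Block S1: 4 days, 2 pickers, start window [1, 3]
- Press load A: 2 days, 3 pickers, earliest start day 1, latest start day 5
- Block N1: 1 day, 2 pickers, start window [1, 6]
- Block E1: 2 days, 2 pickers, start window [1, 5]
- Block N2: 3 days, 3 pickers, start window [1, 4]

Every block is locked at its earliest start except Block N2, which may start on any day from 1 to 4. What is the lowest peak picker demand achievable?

14

Block N2@1: d1:17  d2:15  d3:10  d4:7  d5:0  d6:0 → peak 17
Block N2@2: d1:14  d2:15  d3:10  d4:10  d5:0  d6:0 → peak 15
Block N2@3: d1:14  d2:12  d3:10  d4:10  d5:3  d6:0 → peak 14
Block N2@4: d1:14  d2:12  d3:7  d4:10  d5:3  d6:3 → peak 14
Best is Block N2@3, peak 14.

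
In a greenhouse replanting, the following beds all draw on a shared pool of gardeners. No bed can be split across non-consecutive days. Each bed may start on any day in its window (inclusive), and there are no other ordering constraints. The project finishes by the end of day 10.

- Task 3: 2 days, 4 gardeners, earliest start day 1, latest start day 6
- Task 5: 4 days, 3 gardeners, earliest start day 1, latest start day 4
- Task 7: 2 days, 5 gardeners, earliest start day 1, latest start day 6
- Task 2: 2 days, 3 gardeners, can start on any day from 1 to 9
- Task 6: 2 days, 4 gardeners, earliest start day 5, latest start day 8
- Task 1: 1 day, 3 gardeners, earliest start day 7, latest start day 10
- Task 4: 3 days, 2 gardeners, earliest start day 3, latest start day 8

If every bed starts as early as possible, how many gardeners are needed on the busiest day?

Early-start schedule: Task 3@1, Task 5@1, Task 7@1, Task 2@1, Task 6@5, Task 1@7, Task 4@3.
Load per day: day 1: 15, day 2: 15, day 3: 5, day 4: 5, day 5: 6, day 6: 4, day 7: 3, day 8: 0, day 9: 0, day 10: 0.
Peak is 15.

15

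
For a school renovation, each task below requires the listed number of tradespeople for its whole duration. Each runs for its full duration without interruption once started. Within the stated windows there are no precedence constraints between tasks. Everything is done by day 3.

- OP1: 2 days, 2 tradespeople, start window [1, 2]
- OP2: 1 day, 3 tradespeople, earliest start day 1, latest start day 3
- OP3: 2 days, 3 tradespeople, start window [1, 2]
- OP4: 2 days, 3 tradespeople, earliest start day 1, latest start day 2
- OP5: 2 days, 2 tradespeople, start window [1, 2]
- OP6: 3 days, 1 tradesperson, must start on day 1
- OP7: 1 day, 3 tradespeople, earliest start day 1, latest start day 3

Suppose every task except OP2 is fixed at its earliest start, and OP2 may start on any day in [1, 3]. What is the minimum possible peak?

OP2@1: d1:17  d2:11  d3:1 → peak 17
OP2@2: d1:14  d2:14  d3:1 → peak 14
OP2@3: d1:14  d2:11  d3:4 → peak 14
Best is OP2@2, peak 14.

14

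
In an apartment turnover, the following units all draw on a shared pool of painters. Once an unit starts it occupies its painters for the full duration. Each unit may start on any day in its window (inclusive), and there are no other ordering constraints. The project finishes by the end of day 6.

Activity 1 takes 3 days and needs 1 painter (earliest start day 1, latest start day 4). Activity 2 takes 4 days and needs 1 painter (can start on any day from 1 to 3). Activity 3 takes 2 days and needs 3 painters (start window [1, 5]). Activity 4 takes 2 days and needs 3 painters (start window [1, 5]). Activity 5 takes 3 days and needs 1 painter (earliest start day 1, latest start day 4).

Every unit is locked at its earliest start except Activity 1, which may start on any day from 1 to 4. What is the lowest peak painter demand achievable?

8

Activity 1@1: d1:9  d2:9  d3:3  d4:1  d5:0  d6:0 → peak 9
Activity 1@2: d1:8  d2:9  d3:3  d4:2  d5:0  d6:0 → peak 9
Activity 1@3: d1:8  d2:8  d3:3  d4:2  d5:1  d6:0 → peak 8
Activity 1@4: d1:8  d2:8  d3:2  d4:2  d5:1  d6:1 → peak 8
Best is Activity 1@3, peak 8.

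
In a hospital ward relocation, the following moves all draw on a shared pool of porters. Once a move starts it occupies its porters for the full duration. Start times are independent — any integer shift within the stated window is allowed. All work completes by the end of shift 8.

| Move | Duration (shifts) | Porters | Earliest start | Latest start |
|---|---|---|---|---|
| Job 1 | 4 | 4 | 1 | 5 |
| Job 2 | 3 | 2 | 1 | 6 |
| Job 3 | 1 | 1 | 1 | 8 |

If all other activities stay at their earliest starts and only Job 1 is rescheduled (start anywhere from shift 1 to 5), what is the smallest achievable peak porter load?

4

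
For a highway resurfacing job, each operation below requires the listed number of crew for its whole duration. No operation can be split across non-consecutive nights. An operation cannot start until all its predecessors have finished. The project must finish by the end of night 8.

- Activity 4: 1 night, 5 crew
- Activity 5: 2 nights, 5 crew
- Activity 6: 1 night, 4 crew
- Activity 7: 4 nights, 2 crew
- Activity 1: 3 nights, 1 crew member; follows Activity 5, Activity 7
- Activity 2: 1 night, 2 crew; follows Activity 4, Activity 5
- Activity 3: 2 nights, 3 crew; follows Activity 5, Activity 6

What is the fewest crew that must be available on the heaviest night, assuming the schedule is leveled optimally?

Early-start (Activity 4@1, Activity 5@1, Activity 6@1, Activity 7@1, Activity 1@5, Activity 2@3, Activity 3@3) gives peak 16: n1:16  n2:7  n3:7  n4:5  n5:1  n6:1  n7:1  n8:0.
Shift Activity 5→2, Activity 6→4, Activity 2→5, Activity 3→5.
Schedule Activity 4@1, Activity 5@2, Activity 6@4, Activity 7@1, Activity 1@5, Activity 2@5, Activity 3@5: n1:7  n2:7  n3:7  n4:6  n5:6  n6:4  n7:1  n8:0 — peak 7.

7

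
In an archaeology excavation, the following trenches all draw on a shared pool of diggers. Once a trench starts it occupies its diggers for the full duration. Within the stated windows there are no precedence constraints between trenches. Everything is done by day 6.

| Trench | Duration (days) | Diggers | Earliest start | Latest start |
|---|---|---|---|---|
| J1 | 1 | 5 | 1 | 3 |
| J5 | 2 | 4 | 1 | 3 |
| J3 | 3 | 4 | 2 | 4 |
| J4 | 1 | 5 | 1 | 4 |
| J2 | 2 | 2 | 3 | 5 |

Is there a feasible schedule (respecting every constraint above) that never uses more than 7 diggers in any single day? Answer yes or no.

no

The minimum achievable peak is 8; 7 < 8, so no feasible schedule stays within the cap.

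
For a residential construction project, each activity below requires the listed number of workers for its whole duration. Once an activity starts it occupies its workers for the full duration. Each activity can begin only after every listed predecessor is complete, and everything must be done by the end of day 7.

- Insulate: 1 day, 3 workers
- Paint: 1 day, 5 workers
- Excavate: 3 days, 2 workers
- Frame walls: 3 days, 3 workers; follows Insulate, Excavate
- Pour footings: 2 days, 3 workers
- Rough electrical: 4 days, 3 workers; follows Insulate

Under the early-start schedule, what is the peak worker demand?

13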